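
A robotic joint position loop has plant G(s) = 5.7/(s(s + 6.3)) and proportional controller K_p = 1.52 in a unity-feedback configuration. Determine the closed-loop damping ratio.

ζ = 1.07

The closed-loop denominator is s(s+6.3) + 1.52·5.7 = s² + 6.3s + 8.664.
So ω_n² = 8.664 ⇒ ω_n = 2.943 rad/s, and ζ = 6.3/(2ω_n) = 1.07.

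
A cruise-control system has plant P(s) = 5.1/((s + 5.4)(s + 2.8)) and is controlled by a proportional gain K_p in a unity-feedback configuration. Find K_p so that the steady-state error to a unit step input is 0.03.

K_p = 95.9

For a type-0 loop with proportional control, e_ss = 1/(1 + K_p·P(0)).
P(0) = 0.3373. Require 1/(1 + K_p·0.3373) = 0.03, so 1 + 0.3373·K_p = 33.33.
K_p = (33.33 − 1)/0.3373 = 95.9.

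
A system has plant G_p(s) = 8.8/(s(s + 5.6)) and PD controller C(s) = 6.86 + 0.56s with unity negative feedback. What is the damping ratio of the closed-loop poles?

Forward path: (6.86 + 0.56s)·8.8/(s(s+5.6)). The closed-loop characteristic equation is s² + (5.6 + 8.8·0.56)s + 8.8·6.86 = 0.
That is s² + 10.53s + 60.37 = 0, so ω_n = 7.77 rad/s and ζ = 10.53/(2·7.77) = 0.6775.

ζ = 0.678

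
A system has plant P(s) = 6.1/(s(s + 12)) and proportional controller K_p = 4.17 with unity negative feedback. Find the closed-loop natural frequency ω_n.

The closed-loop denominator is s(s+12) + 4.17·6.1 = s² + 12s + 25.44.
Matching s² + 2ζω_n s + ω_n²: ω_n = √25.44 = 5.044 rad/s and 2ζω_n = 12, so ζ = 12/(2·5.044) = 1.19.

ω_n = 5.04 rad/s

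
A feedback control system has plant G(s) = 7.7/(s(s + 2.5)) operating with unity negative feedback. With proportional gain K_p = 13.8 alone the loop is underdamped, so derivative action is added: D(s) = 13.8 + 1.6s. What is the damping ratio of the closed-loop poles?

Forward path: (13.8 + 1.6s)·7.7/(s(s+2.5)). The closed-loop characteristic equation is s² + (2.5 + 7.7·1.6)s + 7.7·13.8 = 0.
That is s² + 14.82s + 106.3 = 0, so ω_n = 10.31 rad/s and ζ = 14.82/(2·10.31) = 0.7188.

ζ = 0.719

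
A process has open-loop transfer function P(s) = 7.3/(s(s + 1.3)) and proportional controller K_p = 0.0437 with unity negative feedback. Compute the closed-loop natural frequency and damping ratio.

ω_n = 0.565 rad/s, ζ = 1.15

With unity feedback the closed-loop characteristic equation is s² + 1.3s + 0.0437·7.3 = s² + 1.3s + 0.319 = 0.
Matching s² + 2ζω_n s + ω_n²: ω_n = √0.319 = 0.5648 rad/s and 2ζω_n = 1.3, so ζ = 1.3/(2·0.5648) = 1.15.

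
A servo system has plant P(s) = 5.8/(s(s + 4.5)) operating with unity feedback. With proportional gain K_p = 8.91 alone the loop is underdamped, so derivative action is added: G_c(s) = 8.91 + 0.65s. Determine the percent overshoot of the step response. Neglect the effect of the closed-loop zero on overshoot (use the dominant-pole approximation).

11%

Forward path: (8.91 + 0.65s)·5.8/(s(s+4.5)). The closed-loop characteristic equation is s² + (4.5 + 5.8·0.65)s + 5.8·8.91 = 0.
That is s² + 8.27s + 51.68 = 0, so ω_n = 7.189 rad/s and ζ = 8.27/(2·7.189) = 0.5752.
%OS = 100·exp(−πζ/√(1−ζ²)) = 11%.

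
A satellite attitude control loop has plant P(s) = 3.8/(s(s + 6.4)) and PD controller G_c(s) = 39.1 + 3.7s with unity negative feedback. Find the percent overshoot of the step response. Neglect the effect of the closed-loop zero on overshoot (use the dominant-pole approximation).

0.784%

Forward path: (39.1 + 3.7s)·3.8/(s(s+6.4)). The closed-loop characteristic equation is s² + (6.4 + 3.8·3.7)s + 3.8·39.1 = 0.
That is s² + 20.46s + 148.6 = 0, so ω_n = 12.19 rad/s and ζ = 20.46/(2·12.19) = 0.8393.
%OS = 100·exp(−πζ/√(1−ζ²)) = 0.784%.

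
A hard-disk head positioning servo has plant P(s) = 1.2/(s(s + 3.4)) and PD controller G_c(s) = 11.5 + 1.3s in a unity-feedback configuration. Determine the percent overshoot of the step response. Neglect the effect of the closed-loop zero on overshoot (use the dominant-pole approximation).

Forward path: (11.5 + 1.3s)·1.2/(s(s+3.4)). The closed-loop characteristic equation is s² + (3.4 + 1.2·1.3)s + 1.2·11.5 = 0.
That is s² + 4.96s + 13.8 = 0, so ω_n = 3.715 rad/s and ζ = 4.96/(2·3.715) = 0.6676.
%OS = 100·exp(−πζ/√(1−ζ²)) = 5.98%.

5.98%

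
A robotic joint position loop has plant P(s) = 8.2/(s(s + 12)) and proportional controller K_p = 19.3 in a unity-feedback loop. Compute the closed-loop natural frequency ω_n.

ω_n = 12.6 rad/s

The closed-loop denominator is s(s+12) + 19.3·8.2 = s² + 12s + 158.3.
So ω_n² = 158.3 ⇒ ω_n = 12.58 rad/s, and ζ = 12/(2ω_n) = 0.477.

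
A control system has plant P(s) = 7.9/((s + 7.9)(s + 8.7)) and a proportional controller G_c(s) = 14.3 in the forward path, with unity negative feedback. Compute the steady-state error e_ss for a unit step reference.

The loop is type 0. Static position error constant K_pos = G_c(0)·P(0) = 14.3·0.1149 = 1.644.
Steady-state error to a unit step: e_ss = 1/(1+K_pos) = 1/2.644 = 0.378.

0.378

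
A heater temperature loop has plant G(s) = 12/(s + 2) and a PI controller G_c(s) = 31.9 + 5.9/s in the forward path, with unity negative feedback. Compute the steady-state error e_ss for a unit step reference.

The open loop G_c(s)G(s) has a pole at the origin (type 1), so the static position error constant is infinite and e_ss = 1/(1+∞) = 0.

0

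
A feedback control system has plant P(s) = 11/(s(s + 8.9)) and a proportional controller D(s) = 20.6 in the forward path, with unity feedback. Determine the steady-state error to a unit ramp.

The loop has one pole at the origin (type 1). Velocity error constant K_v = lim_{s→0} s·D(s)P(s) = 20.6·11/8.9 = 25.46.
Steady-state error to a unit ramp: e_ss = 1/K_v = 0.0393.

0.0393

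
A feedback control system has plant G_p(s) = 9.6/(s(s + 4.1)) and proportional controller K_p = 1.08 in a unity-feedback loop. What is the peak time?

T_p = 1.27 s

Closed-loop characteristic equation: s² + 4.1s + 10.37 = 0, so ω_n = 3.22 rad/s and ζ = 4.1/(2·3.22) = 0.6367.
Damped frequency ω_d = ω_n√(1−ζ²) = 2.483 rad/s, so peak time T_p = π/ω_d = 1.27 s.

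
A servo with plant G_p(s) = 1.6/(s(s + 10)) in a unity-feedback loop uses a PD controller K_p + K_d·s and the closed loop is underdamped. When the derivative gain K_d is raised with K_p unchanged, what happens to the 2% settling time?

decrease

Characteristic equation s² + (10 + 1.6K_d)s + 1.6K_p = 0: raising K_d increases ζω_n = (10+1.6K_d)/2 while the loop stays underdamped, so T_s ≈ 4/(ζω_n) decreases.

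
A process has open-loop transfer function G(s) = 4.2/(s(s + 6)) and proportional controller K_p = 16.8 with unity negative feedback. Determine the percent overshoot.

Closed-loop characteristic equation: s² + 6s + 70.56 = 0, so ω_n = 8.4 rad/s and ζ = 6/(2·8.4) = 0.3571.
%OS = 100·exp(−πζ/√(1−ζ²)) = 100·exp(−π·0.3571/√0.8724) = 30.1%.

30.1%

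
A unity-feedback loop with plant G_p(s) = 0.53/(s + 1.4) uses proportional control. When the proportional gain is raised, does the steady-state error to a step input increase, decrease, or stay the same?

decrease

e_ss = 1/(1 + K_p·G_p(0)); a larger K_p raises the denominator, so e_ss decreases.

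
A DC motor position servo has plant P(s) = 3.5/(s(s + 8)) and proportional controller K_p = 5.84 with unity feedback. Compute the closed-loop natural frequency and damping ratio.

ω_n = 4.52 rad/s, ζ = 0.885

1 + K_p·P(s) = 0 gives s² + 8s + 20.44 = 0.
Matching s² + 2ζω_n s + ω_n²: ω_n = √20.44 = 4.521 rad/s and 2ζω_n = 8, so ζ = 8/(2·4.521) = 0.885.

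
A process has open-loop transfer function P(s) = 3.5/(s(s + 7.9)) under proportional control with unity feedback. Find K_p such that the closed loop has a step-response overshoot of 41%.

From %OS = 100·exp(−πζ/√(1−ζ²)) = 41%, ζ = −ln(0.41)/√(π²+ln²(0.41)) = 0.273.
Characteristic equation s² + 7.9s + 3.5K_p = 0 gives ζ = 7.9/(2√(3.5K_p)).
Setting ζ = 0.273: √(3.5K_p) = 7.9/(2·0.273) = 14.47, so K_p = 209.3/3.5 = 59.8.

K_p = 59.8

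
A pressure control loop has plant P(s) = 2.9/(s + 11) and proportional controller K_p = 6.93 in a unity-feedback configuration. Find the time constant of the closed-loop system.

τ = 0.0322 s

Closed-loop transfer function: T(s) = K_p·P(s)/(1 + K_p·P(s)) = 20.1/(s + 11 + 20.1) = 20.1/(s + 31.1).
Time constant τ = 1/31.1 = 0.0322 s.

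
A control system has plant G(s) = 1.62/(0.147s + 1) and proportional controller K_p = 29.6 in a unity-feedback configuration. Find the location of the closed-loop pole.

s = -333

Closed loop: T(s) = K_p·G/(1+K_p·G) = 47.95/(0.147s + 1 + 47.95), with pole at s = −(1 + 47.95)/0.147 = −333.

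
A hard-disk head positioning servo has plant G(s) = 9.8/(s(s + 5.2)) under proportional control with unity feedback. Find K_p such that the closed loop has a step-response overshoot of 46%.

From %OS = 100·exp(−πζ/√(1−ζ²)) = 46%, ζ = −ln(0.46)/√(π²+ln²(0.46)) = 0.24.
Characteristic equation s² + 5.2s + 9.8K_p = 0 gives ζ = 5.2/(2√(9.8K_p)).
Setting ζ = 0.24: √(9.8K_p) = 5.2/(2·0.24) = 10.84, so K_p = 117.4/9.8 = 12.

K_p = 12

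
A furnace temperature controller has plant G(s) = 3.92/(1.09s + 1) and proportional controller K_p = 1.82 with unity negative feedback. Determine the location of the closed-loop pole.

Closed loop: T(s) = K_p·G/(1+K_p·G) = 7.134/(1.09s + 1 + 7.134), with pole at s = −(1 + 7.134)/1.09 = −7.463.

s = -7.463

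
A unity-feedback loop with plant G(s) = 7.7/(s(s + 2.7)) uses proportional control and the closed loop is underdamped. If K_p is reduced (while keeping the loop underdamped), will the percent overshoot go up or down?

ζ = 2.7/(2√(7.7K_p)) rises as K_p falls; higher damping means less overshoot.

decrease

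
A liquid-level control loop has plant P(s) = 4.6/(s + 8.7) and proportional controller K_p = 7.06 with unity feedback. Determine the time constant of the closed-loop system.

Closed-loop transfer function: T(s) = K_p·P(s)/(1 + K_p·P(s)) = 32.48/(s + 8.7 + 32.48) = 32.48/(s + 41.18).
Time constant τ = 1/41.18 = 0.0243 s.

τ = 0.0243 s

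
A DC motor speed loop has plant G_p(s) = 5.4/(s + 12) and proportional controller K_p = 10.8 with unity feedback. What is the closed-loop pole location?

s = -70.32

Closed-loop transfer function: T(s) = K_p·G_p(s)/(1 + K_p·G_p(s)) = 58.32/(s + 12 + 58.32) = 58.32/(s + 70.32).
The closed-loop pole is at s = −70.32.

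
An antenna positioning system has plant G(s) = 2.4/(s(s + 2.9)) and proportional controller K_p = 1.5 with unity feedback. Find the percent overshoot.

From 1 + K_pG(s) = 0: s² + 2.9s + 3.6 = 0 ⇒ ω_n = 1.897, ζ = 0.7642.
%OS = 100·exp(−πζ/√(1−ζ²)) = 100·exp(−π·0.7642/√0.416) = 2.42%.

2.42%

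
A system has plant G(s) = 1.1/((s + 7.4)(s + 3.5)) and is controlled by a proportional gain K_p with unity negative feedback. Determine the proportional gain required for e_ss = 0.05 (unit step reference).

For a type-0 loop with proportional control, e_ss = 1/(1 + K_p·G(0)).
G(0) = 0.04247. Require 1/(1 + K_p·0.04247) = 0.05, so 1 + 0.04247·K_p = 20.
K_p = (20 − 1)/0.04247 = 447.

K_p = 447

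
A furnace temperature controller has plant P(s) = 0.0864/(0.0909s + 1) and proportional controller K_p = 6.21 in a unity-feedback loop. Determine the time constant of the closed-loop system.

τ = 0.0592 s

Closed loop: T(s) = K_p·P/(1+K_p·P) = 0.5365/(0.0909s + 1 + 0.5365), with pole at s = −(1 + 0.5365)/0.0909 = −16.9.
Closed-loop time constant τ = 1/16.9 = 0.0592 s.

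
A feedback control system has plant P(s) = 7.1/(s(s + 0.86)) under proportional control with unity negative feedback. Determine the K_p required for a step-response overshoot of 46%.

K_p = 0.452

From %OS = 100·exp(−πζ/√(1−ζ²)) = 46%, ζ = −ln(0.46)/√(π²+ln²(0.46)) = 0.24.
Characteristic equation s² + 0.86s + 7.1K_p = 0 gives ζ = 0.86/(2√(7.1K_p)).
Setting ζ = 0.24: √(7.1K_p) = 0.86/(2·0.24) = 1.792, so K_p = 3.211/7.1 = 0.452.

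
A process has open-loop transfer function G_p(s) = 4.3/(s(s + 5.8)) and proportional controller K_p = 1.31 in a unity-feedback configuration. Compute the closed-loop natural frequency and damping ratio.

ω_n = 2.37 rad/s, ζ = 1.22

1 + K_p·G_p(s) = 0 gives s² + 5.8s + 5.633 = 0.
Matching s² + 2ζω_n s + ω_n²: ω_n = √5.633 = 2.373 rad/s and 2ζω_n = 5.8, so ζ = 5.8/(2·2.373) = 1.22.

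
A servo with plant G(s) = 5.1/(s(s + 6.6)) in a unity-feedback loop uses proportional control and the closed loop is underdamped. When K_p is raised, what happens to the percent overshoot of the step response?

increase

ζ = 6.6/(2√(5.1K_p)) decreases as K_p grows; lower damping means more overshoot.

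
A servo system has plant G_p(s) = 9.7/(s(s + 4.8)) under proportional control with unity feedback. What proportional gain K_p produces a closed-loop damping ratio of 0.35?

K_p = 4.85

Closed-loop characteristic equation: s² + 4.8s + K_p·9.7 = 0.
So ω_n = √(9.7K_p) and 2ζω_n = 4.8, giving ζ = 4.8/(2√(9.7K_p)).
Setting ζ = 0.35: √(9.7K_p) = 4.8/(2·0.35) = 6.857, so K_p = 47.02/9.7 = 4.85.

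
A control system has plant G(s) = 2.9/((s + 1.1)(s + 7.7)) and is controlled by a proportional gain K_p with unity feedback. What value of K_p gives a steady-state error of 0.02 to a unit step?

The loop is type 0, so e_ss(step) = 1/(1 + K_pos) with K_pos = K_p·G(0).
G(0) = 0.3424. Require 1/(1 + K_p·0.3424) = 0.02, so 1 + 0.3424·K_p = 50.
K_p = (50 − 1)/0.3424 = 143.

K_p = 143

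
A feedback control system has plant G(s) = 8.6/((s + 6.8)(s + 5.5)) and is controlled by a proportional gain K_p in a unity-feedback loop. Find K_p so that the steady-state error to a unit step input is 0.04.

K_p = 104

The loop is type 0, so e_ss(step) = 1/(1 + K_pos) with K_pos = K_p·G(0).
G(0) = 0.2299. Require 1/(1 + K_p·0.2299) = 0.04, so 1 + 0.2299·K_p = 25.
K_p = (25 − 1)/0.2299 = 104.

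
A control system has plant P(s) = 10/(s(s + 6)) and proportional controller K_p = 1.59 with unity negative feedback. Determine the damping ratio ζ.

1 + K_p·P(s) = 0 gives s² + 6s + 15.9 = 0.
Matching s² + 2ζω_n s + ω_n²: ω_n = √15.9 = 3.987 rad/s and 2ζω_n = 6, so ζ = 6/(2·3.987) = 0.752.

ζ = 0.752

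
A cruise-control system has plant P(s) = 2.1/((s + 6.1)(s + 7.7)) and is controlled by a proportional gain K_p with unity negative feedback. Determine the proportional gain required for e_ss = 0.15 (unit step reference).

For a type-0 loop with proportional control, e_ss = 1/(1 + K_p·P(0)).
P(0) = 0.04471. Require 1/(1 + K_p·0.04471) = 0.15, so 1 + 0.04471·K_p = 6.667.
K_p = (6.667 − 1)/0.04471 = 127.

K_p = 127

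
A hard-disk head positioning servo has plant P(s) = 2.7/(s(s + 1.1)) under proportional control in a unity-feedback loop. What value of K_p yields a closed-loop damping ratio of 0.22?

K_p = 2.31

Closed-loop characteristic equation: s² + 1.1s + K_p·2.7 = 0.
So ω_n = √(2.7K_p) and 2ζω_n = 1.1, giving ζ = 1.1/(2√(2.7K_p)).
Setting ζ = 0.22: √(2.7K_p) = 1.1/(2·0.22) = 2.5, so K_p = 6.25/2.7 = 2.31.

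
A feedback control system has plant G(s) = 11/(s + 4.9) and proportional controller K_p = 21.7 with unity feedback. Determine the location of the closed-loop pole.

s = -243.6

Closed-loop transfer function: T(s) = K_p·G(s)/(1 + K_p·G(s)) = 238.7/(s + 4.9 + 238.7) = 238.7/(s + 243.6).
The closed-loop pole is at s = −243.6.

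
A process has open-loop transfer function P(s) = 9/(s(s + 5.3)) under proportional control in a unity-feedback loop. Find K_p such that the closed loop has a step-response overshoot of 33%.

K_p = 7.05

From %OS = 100·exp(−πζ/√(1−ζ²)) = 33%, ζ = −ln(0.33)/√(π²+ln²(0.33)) = 0.3328.
Characteristic equation s² + 5.3s + 9K_p = 0 gives ζ = 5.3/(2√(9K_p)).
Setting ζ = 0.3328: √(9K_p) = 5.3/(2·0.3328) = 7.963, so K_p = 63.41/9 = 7.05.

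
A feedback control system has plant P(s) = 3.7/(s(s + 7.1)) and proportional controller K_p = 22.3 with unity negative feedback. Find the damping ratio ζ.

ζ = 0.391

With unity feedback the closed-loop characteristic equation is s² + 7.1s + 22.3·3.7 = s² + 7.1s + 82.51 = 0.
So ω_n² = 82.51 ⇒ ω_n = 9.084 rad/s, and ζ = 7.1/(2ω_n) = 0.391.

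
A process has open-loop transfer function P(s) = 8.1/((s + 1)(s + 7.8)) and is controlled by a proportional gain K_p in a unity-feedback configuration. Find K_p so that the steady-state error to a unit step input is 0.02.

Steady-state error for a unit step on this type-0 loop is 1/(1 + K_p·P(0)).
P(0) = 1.038. Require 1/(1 + K_p·1.038) = 0.02, so 1 + 1.038·K_p = 50.
K_p = (50 − 1)/1.038 = 47.2.

K_p = 47.2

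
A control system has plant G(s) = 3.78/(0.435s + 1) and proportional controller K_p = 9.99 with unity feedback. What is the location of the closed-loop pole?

Closed loop: T(s) = K_p·G/(1+K_p·G) = 37.76/(0.435s + 1 + 37.76), with pole at s = −(1 + 37.76)/0.435 = −89.11.

s = -89.11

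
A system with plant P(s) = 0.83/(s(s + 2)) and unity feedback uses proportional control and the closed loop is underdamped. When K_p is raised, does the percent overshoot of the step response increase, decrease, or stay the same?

increase

ζ = 2/(2√(0.83K_p)) decreases as K_p grows; lower damping means more overshoot.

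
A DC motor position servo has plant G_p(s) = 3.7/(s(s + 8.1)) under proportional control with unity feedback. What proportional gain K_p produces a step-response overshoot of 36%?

K_p = 46.4

From %OS = 100·exp(−πζ/√(1−ζ²)) = 36%, ζ = −ln(0.36)/√(π²+ln²(0.36)) = 0.3093.
Characteristic equation s² + 8.1s + 3.7K_p = 0 gives ζ = 8.1/(2√(3.7K_p)).
Setting ζ = 0.3093: √(3.7K_p) = 8.1/(2·0.3093) = 13.1, so K_p = 171.5/3.7 = 46.4.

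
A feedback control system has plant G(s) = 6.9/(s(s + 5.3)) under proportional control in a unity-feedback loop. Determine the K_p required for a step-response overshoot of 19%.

From %OS = 100·exp(−πζ/√(1−ζ²)) = 19%, ζ = −ln(0.19)/√(π²+ln²(0.19)) = 0.4673.
Characteristic equation s² + 5.3s + 6.9K_p = 0 gives ζ = 5.3/(2√(6.9K_p)).
Setting ζ = 0.4673: √(6.9K_p) = 5.3/(2·0.4673) = 5.67, so K_p = 32.15/6.9 = 4.66.

K_p = 4.66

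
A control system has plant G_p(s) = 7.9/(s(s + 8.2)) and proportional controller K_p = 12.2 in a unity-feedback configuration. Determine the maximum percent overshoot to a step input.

23.6%

From 1 + K_pG_p(s) = 0: s² + 8.2s + 96.38 = 0 ⇒ ω_n = 9.817, ζ = 0.4176.
%OS = 100·exp(−πζ/√(1−ζ²)) = 100·exp(−π·0.4176/√0.8256) = 23.6%.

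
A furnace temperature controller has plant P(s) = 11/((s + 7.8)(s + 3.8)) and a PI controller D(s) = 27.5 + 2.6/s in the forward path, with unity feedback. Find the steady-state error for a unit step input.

The open loop D(s)P(s) has a pole at the origin (type 1), so the static position error constant is infinite and e_ss = 1/(1+∞) = 0.

0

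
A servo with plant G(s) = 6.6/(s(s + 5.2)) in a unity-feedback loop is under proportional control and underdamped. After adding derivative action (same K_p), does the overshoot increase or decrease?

decrease

With PD the characteristic equation becomes s² + (a + K·K_d)s + K·K_p = 0; the damping term grows, ζ rises, overshoot falls.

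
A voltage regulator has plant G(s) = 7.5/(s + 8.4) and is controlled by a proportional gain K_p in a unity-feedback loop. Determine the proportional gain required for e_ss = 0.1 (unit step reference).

For a type-0 loop with proportional control, e_ss = 1/(1 + K_p·G(0)).
G(0) = 0.8929. Require 1/(1 + K_p·0.8929) = 0.1, so 1 + 0.8929·K_p = 10.
K_p = (10 − 1)/0.8929 = 10.1.

K_p = 10.1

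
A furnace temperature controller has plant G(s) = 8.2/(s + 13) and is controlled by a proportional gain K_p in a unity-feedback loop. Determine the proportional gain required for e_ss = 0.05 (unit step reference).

K_p = 30.1

The loop is type 0, so e_ss(step) = 1/(1 + K_pos) with K_pos = K_p·G(0).
G(0) = 0.6308. Require 1/(1 + K_p·0.6308) = 0.05, so 1 + 0.6308·K_p = 20.
K_p = (20 − 1)/0.6308 = 30.1.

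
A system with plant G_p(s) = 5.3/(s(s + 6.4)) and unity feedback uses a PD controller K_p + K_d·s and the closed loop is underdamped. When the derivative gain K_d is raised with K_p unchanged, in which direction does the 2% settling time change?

decrease

Characteristic equation s² + (6.4 + 5.3K_d)s + 5.3K_p = 0: raising K_d increases ζω_n = (6.4+5.3K_d)/2 while the loop stays underdamped, so T_s ≈ 4/(ζω_n) decreases.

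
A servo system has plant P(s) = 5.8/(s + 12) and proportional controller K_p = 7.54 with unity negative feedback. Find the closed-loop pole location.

s = -55.73

Closed-loop transfer function: T(s) = K_p·P(s)/(1 + K_p·P(s)) = 43.73/(s + 12 + 43.73) = 43.73/(s + 55.73).
The closed-loop pole is at s = −55.73.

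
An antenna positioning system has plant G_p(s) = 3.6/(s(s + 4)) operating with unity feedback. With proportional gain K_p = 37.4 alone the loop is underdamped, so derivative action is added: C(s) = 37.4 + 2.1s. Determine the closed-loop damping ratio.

Forward path: (37.4 + 2.1s)·3.6/(s(s+4)). The closed-loop characteristic equation is s² + (4 + 3.6·2.1)s + 3.6·37.4 = 0.
That is s² + 11.56s + 134.6 = 0, so ω_n = 11.6 rad/s and ζ = 11.56/(2·11.6) = 0.4981.

ζ = 0.498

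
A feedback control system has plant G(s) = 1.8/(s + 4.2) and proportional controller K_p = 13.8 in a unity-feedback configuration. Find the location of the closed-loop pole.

s = -29.04

Closed-loop transfer function: T(s) = K_p·G(s)/(1 + K_p·G(s)) = 24.84/(s + 4.2 + 24.84) = 24.84/(s + 29.04).
The closed-loop pole is at s = −29.04.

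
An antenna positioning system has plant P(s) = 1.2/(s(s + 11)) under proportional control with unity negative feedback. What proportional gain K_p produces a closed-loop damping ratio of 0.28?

K_p = 322

Closed-loop characteristic equation: s² + 11s + K_p·1.2 = 0.
So ω_n = √(1.2K_p) and 2ζω_n = 11, giving ζ = 11/(2√(1.2K_p)).
Setting ζ = 0.28: √(1.2K_p) = 11/(2·0.28) = 19.64, so K_p = 385.8/1.2 = 322.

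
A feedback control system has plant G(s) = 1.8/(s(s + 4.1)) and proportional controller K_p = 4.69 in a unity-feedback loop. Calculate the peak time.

The closed-loop denominator s² + 4.1s + 8.442 gives ω_n = √8.442 = 2.906 and ζ = 4.1/(2ω_n) = 0.7056.
Damped frequency ω_d = ω_n√(1−ζ²) = 2.059 rad/s, so peak time T_p = π/ω_d = 1.53 s.

T_p = 1.53 s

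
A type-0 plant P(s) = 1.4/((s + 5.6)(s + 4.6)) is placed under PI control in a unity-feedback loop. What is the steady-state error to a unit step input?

The PI controller's integrator makes the forward path type 1, so e_ss to a step is zero.

0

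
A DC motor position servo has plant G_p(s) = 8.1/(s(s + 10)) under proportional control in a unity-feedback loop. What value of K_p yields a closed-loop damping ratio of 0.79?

Closed-loop characteristic equation: s² + 10s + K_p·8.1 = 0.
So ω_n = √(8.1K_p) and 2ζω_n = 10, giving ζ = 10/(2√(8.1K_p)).
Setting ζ = 0.79: √(8.1K_p) = 10/(2·0.79) = 6.329, so K_p = 40.06/8.1 = 4.95.

K_p = 4.95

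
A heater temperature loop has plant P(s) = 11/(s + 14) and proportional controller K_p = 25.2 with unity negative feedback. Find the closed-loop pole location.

Closed-loop transfer function: T(s) = K_p·P(s)/(1 + K_p·P(s)) = 277.2/(s + 14 + 277.2) = 277.2/(s + 291.2).
The closed-loop pole is at s = −291.2.

s = -291.2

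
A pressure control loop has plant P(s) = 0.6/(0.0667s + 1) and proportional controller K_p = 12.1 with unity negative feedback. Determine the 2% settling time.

Closed loop: T(s) = K_p·P/(1+K_p·P) = 7.26/(0.0667s + 1 + 7.26), with pole at s = −(1 + 7.26)/0.0667 = −123.8.
τ = 1/123.8 = 0.008075 s, so 2% settling time ≈ 4τ = 0.0323 s.

T_s ≈ 0.0323 s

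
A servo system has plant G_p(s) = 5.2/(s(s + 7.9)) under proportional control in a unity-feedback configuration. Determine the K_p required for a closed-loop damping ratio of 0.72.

K_p = 5.79

Closed-loop characteristic equation: s² + 7.9s + K_p·5.2 = 0.
So ω_n = √(5.2K_p) and 2ζω_n = 7.9, giving ζ = 7.9/(2√(5.2K_p)).
Setting ζ = 0.72: √(5.2K_p) = 7.9/(2·0.72) = 5.486, so K_p = 30.1/5.2 = 5.79.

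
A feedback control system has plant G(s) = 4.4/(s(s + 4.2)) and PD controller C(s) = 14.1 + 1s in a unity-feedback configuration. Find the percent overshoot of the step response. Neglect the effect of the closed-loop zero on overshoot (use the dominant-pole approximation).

12.9%

Forward path: (14.1 + 1s)·4.4/(s(s+4.2)). The closed-loop characteristic equation is s² + (4.2 + 4.4·1)s + 4.4·14.1 = 0.
That is s² + 8.6s + 62.04 = 0, so ω_n = 7.877 rad/s and ζ = 8.6/(2·7.877) = 0.5459.
%OS = 100·exp(−πζ/√(1−ζ²)) = 12.9%.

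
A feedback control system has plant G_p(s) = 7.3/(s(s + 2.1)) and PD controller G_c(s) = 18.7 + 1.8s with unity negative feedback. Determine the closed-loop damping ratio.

Forward path: (18.7 + 1.8s)·7.3/(s(s+2.1)). The closed-loop characteristic equation is s² + (2.1 + 7.3·1.8)s + 7.3·18.7 = 0.
That is s² + 15.24s + 136.5 = 0, so ω_n = 11.68 rad/s and ζ = 15.24/(2·11.68) = 0.6522.

ζ = 0.652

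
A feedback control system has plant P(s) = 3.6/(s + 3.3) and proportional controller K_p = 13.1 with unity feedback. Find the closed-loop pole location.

Closed-loop transfer function: T(s) = K_p·P(s)/(1 + K_p·P(s)) = 47.16/(s + 3.3 + 47.16) = 47.16/(s + 50.46).
The closed-loop pole is at s = −50.46.

s = -50.46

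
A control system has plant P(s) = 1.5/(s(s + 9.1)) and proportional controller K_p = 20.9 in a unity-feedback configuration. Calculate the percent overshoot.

1.25%

The closed-loop denominator s² + 9.1s + 31.35 gives ω_n = √31.35 = 5.599 and ζ = 9.1/(2ω_n) = 0.8126.
%OS = 100·exp(−πζ/√(1−ζ²)) = 100·exp(−π·0.8126/√0.3396) = 1.25%.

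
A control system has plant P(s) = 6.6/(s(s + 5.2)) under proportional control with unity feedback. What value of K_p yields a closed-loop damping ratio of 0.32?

Closed-loop characteristic equation: s² + 5.2s + K_p·6.6 = 0.
So ω_n = √(6.6K_p) and 2ζω_n = 5.2, giving ζ = 5.2/(2√(6.6K_p)).
Setting ζ = 0.32: √(6.6K_p) = 5.2/(2·0.32) = 8.125, so K_p = 66.02/6.6 = 10.

K_p = 10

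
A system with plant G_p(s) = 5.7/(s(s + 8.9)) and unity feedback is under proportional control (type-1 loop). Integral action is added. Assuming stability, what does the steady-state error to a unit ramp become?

The integrator raises the loop to type 2, so K_v → ∞ and e_ss to a ramp is zero.

0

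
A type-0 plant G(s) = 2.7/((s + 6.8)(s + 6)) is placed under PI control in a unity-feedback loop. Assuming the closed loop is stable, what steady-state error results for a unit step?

0

The PI controller's integrator makes the forward path type 1, so e_ss to a step is zero.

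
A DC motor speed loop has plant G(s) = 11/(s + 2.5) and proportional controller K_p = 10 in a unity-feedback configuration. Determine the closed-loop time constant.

τ = 0.00889 s

Closed-loop transfer function: T(s) = K_p·G(s)/(1 + K_p·G(s)) = 110/(s + 2.5 + 110) = 110/(s + 112.5).
Time constant τ = 1/112.5 = 0.00889 s.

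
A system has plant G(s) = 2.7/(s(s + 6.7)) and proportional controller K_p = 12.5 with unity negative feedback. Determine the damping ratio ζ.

ζ = 0.577

1 + K_p·G(s) = 0 gives s² + 6.7s + 33.75 = 0.
So ω_n² = 33.75 ⇒ ω_n = 5.809 rad/s, and ζ = 6.7/(2ω_n) = 0.577.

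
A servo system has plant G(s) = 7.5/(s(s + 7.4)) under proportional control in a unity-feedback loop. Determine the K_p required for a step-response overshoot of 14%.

K_p = 6.49

From %OS = 100·exp(−πζ/√(1−ζ²)) = 14%, ζ = −ln(0.14)/√(π²+ln²(0.14)) = 0.5305.
Characteristic equation s² + 7.4s + 7.5K_p = 0 gives ζ = 7.4/(2√(7.5K_p)).
Setting ζ = 0.5305: √(7.5K_p) = 7.4/(2·0.5305) = 6.974, so K_p = 48.64/7.5 = 6.49.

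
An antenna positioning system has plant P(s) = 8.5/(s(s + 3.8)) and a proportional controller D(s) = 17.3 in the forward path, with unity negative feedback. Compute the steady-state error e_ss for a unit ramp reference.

The loop has one pole at the origin (type 1). Velocity error constant K_v = lim_{s→0} s·D(s)P(s) = 17.3·8.5/3.8 = 38.7.
Steady-state error to a unit ramp: e_ss = 1/K_v = 0.0258.

0.0258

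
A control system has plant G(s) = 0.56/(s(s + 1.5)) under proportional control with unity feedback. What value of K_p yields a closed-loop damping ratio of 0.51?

K_p = 3.86

Closed-loop characteristic equation: s² + 1.5s + K_p·0.56 = 0.
So ω_n = √(0.56K_p) and 2ζω_n = 1.5, giving ζ = 1.5/(2√(0.56K_p)).
Setting ζ = 0.51: √(0.56K_p) = 1.5/(2·0.51) = 1.471, so K_p = 2.163/0.56 = 3.86.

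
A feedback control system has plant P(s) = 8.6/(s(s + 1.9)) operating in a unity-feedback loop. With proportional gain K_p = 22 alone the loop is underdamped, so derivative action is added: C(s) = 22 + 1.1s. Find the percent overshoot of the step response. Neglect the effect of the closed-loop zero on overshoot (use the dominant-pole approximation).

24.1%

Forward path: (22 + 1.1s)·8.6/(s(s+1.9)). The closed-loop characteristic equation is s² + (1.9 + 8.6·1.1)s + 8.6·22 = 0.
That is s² + 11.36s + 189.2 = 0, so ω_n = 13.75 rad/s and ζ = 11.36/(2·13.75) = 0.4129.
%OS = 100·exp(−πζ/√(1−ζ²)) = 24.1%.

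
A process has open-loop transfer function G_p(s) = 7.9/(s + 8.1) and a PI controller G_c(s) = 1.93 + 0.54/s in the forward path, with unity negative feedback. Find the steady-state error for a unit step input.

0

The open loop G_c(s)G_p(s) has a pole at the origin (type 1), so the static position error constant is infinite and e_ss = 1/(1+∞) = 0.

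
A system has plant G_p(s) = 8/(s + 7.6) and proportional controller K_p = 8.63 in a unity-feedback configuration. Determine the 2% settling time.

Closed-loop transfer function: T(s) = K_p·G_p(s)/(1 + K_p·G_p(s)) = 69.04/(s + 7.6 + 69.04) = 69.04/(s + 76.64).
Time constant τ = 1/76.64 = 0.01305 s, so the 2% settling time is about 4τ = 0.0522 s.

T_s ≈ 0.0522 s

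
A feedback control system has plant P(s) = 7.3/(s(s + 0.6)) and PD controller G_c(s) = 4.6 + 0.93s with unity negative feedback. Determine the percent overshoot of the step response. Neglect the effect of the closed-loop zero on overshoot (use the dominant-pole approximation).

Forward path: (4.6 + 0.93s)·7.3/(s(s+0.6)). The closed-loop characteristic equation is s² + (0.6 + 7.3·0.93)s + 7.3·4.6 = 0.
That is s² + 7.389s + 33.58 = 0, so ω_n = 5.795 rad/s and ζ = 7.389/(2·5.795) = 0.6376.
%OS = 100·exp(−πζ/√(1−ζ²)) = 7.43%.

7.43%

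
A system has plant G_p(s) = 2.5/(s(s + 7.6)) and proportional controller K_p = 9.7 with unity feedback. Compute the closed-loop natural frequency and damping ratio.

ω_n = 4.92 rad/s, ζ = 0.772

1 + K_p·G_p(s) = 0 gives s² + 7.6s + 24.25 = 0.
So ω_n² = 24.25 ⇒ ω_n = 4.924 rad/s, and ζ = 7.6/(2ω_n) = 0.772.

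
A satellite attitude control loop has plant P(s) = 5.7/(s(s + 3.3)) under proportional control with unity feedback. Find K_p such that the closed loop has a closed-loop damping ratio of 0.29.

Closed-loop characteristic equation: s² + 3.3s + K_p·5.7 = 0.
So ω_n = √(5.7K_p) and 2ζω_n = 3.3, giving ζ = 3.3/(2√(5.7K_p)).
Setting ζ = 0.29: √(5.7K_p) = 3.3/(2·0.29) = 5.69, so K_p = 32.37/5.7 = 5.68.

K_p = 5.68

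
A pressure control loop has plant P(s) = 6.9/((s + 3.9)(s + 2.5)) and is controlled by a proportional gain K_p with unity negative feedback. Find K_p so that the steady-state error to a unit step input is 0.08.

For a type-0 loop with proportional control, e_ss = 1/(1 + K_p·P(0)).
P(0) = 0.7077. Require 1/(1 + K_p·0.7077) = 0.08, so 1 + 0.7077·K_p = 12.5.
K_p = (12.5 − 1)/0.7077 = 16.2.

K_p = 16.2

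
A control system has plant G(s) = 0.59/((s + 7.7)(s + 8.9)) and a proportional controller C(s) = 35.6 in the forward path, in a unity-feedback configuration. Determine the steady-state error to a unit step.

0.765

The loop is type 0. Static position error constant K_pos = C(0)·G(0) = 35.6·0.008609 = 0.3065.
Steady-state error to a unit step: e_ss = 1/(1+K_pos) = 1/1.306 = 0.765.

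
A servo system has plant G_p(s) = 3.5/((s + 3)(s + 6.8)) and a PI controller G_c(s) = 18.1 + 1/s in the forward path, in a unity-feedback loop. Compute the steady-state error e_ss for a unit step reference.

0

The open loop G_c(s)G_p(s) has a pole at the origin (type 1), so the static position error constant is infinite and e_ss = 1/(1+∞) = 0.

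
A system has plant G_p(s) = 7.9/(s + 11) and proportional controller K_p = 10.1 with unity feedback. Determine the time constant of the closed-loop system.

Closed-loop transfer function: T(s) = K_p·G_p(s)/(1 + K_p·G_p(s)) = 79.79/(s + 11 + 79.79) = 79.79/(s + 90.79).
Time constant τ = 1/90.79 = 0.011 s.

τ = 0.011 s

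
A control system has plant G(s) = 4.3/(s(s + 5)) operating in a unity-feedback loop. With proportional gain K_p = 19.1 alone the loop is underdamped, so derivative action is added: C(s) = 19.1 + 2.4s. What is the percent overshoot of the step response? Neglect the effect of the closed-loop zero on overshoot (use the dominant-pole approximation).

Forward path: (19.1 + 2.4s)·4.3/(s(s+5)). The closed-loop characteristic equation is s² + (5 + 4.3·2.4)s + 4.3·19.1 = 0.
That is s² + 15.32s + 82.13 = 0, so ω_n = 9.063 rad/s and ζ = 15.32/(2·9.063) = 0.8452.
%OS = 100·exp(−πζ/√(1−ζ²)) = 0.695%.

0.695%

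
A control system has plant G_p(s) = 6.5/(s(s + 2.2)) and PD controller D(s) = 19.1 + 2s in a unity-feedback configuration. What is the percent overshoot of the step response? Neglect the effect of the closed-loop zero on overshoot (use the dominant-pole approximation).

Forward path: (19.1 + 2s)·6.5/(s(s+2.2)). The closed-loop characteristic equation is s² + (2.2 + 6.5·2)s + 6.5·19.1 = 0.
That is s² + 15.2s + 124.2 = 0, so ω_n = 11.14 rad/s and ζ = 15.2/(2·11.14) = 0.6821.
%OS = 100·exp(−πζ/√(1−ζ²)) = 5.34%.

5.34%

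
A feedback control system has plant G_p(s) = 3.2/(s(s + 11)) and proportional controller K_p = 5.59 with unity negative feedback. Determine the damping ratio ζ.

ζ = 1.3

With unity feedback the closed-loop characteristic equation is s² + 11s + 5.59·3.2 = s² + 11s + 17.89 = 0.
Matching s² + 2ζω_n s + ω_n²: ω_n = √17.89 = 4.229 rad/s and 2ζω_n = 11, so ζ = 11/(2·4.229) = 1.3.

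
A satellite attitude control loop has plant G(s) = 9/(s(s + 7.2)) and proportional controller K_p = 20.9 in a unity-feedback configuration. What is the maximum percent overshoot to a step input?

From 1 + K_pG(s) = 0: s² + 7.2s + 188.1 = 0 ⇒ ω_n = 13.71, ζ = 0.2625.
%OS = 100·exp(−πζ/√(1−ζ²)) = 100·exp(−π·0.2625/√0.9311) = 42.5%.

42.5%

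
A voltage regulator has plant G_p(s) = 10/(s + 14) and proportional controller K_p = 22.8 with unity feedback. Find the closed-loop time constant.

τ = 0.00413 s

Closed-loop transfer function: T(s) = K_p·G_p(s)/(1 + K_p·G_p(s)) = 228/(s + 14 + 228) = 228/(s + 242).
Time constant τ = 1/242 = 0.00413 s.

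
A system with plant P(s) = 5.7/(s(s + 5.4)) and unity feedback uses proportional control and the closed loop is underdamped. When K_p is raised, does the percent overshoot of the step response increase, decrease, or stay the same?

ζ = 5.4/(2√(5.7K_p)) decreases as K_p grows; lower damping means more overshoot.

increase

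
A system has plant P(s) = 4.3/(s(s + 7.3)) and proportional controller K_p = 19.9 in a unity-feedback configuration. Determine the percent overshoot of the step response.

The closed-loop denominator s² + 7.3s + 85.57 gives ω_n = √85.57 = 9.25 and ζ = 7.3/(2ω_n) = 0.3946.
%OS = 100·exp(−πζ/√(1−ζ²)) = 100·exp(−π·0.3946/√0.8443) = 25.9%.

25.9%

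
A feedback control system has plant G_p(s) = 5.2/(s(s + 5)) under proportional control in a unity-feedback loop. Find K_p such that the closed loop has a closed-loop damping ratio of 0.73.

K_p = 2.26

Closed-loop characteristic equation: s² + 5s + K_p·5.2 = 0.
So ω_n = √(5.2K_p) and 2ζω_n = 5, giving ζ = 5/(2√(5.2K_p)).
Setting ζ = 0.73: √(5.2K_p) = 5/(2·0.73) = 3.425, so K_p = 11.73/5.2 = 2.26.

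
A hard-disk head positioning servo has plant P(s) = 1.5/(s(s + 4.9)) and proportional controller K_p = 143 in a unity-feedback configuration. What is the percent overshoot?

From 1 + K_pP(s) = 0: s² + 4.9s + 214.5 = 0 ⇒ ω_n = 14.65, ζ = 0.1673.
%OS = 100·exp(−πζ/√(1−ζ²)) = 100·exp(−π·0.1673/√0.972) = 58.7%.

58.7%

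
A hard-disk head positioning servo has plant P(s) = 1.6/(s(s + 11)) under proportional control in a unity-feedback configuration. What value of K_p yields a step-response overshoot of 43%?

From %OS = 100·exp(−πζ/√(1−ζ²)) = 43%, ζ = −ln(0.43)/√(π²+ln²(0.43)) = 0.2594.
Characteristic equation s² + 11s + 1.6K_p = 0 gives ζ = 11/(2√(1.6K_p)).
Setting ζ = 0.2594: √(1.6K_p) = 11/(2·0.2594) = 21.2, so K_p = 449.4/1.6 = 281.

K_p = 281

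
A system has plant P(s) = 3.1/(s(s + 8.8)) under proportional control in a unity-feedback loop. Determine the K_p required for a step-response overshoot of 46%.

K_p = 108

From %OS = 100·exp(−πζ/√(1−ζ²)) = 46%, ζ = −ln(0.46)/√(π²+ln²(0.46)) = 0.24.
Characteristic equation s² + 8.8s + 3.1K_p = 0 gives ζ = 8.8/(2√(3.1K_p)).
Setting ζ = 0.24: √(3.1K_p) = 8.8/(2·0.24) = 18.34, so K_p = 336.2/3.1 = 108.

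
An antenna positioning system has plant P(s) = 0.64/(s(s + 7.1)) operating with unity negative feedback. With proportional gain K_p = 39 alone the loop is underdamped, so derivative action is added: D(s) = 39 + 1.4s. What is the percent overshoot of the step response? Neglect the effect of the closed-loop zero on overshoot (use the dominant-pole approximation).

1.51%

Forward path: (39 + 1.4s)·0.64/(s(s+7.1)). The closed-loop characteristic equation is s² + (7.1 + 0.64·1.4)s + 0.64·39 = 0.
That is s² + 7.996s + 24.96 = 0, so ω_n = 4.996 rad/s and ζ = 7.996/(2·4.996) = 0.8002.
%OS = 100·exp(−πζ/√(1−ζ²)) = 1.51%.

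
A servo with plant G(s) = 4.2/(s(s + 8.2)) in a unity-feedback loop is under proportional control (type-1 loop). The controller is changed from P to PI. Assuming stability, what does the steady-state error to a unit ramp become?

The integrator raises the loop to type 2, so K_v → ∞ and e_ss to a ramp is zero.

0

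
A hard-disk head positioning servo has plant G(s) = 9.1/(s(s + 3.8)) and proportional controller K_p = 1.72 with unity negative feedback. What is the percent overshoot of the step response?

Closed-loop characteristic equation: s² + 3.8s + 15.65 = 0, so ω_n = 3.956 rad/s and ζ = 3.8/(2·3.956) = 0.4803.
%OS = 100·exp(−πζ/√(1−ζ²)) = 100·exp(−π·0.4803/√0.7694) = 17.9%.

17.9%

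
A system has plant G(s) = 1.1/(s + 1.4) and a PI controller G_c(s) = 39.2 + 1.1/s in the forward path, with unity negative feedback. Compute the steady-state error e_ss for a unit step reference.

The open loop G_c(s)G(s) has a pole at the origin (type 1), so the static position error constant is infinite and e_ss = 1/(1+∞) = 0.

0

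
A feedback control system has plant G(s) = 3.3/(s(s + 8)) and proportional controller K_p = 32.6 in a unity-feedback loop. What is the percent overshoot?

From 1 + K_pG(s) = 0: s² + 8s + 107.6 = 0 ⇒ ω_n = 10.37, ζ = 0.3857.
%OS = 100·exp(−πζ/√(1−ζ²)) = 100·exp(−π·0.3857/√0.8513) = 26.9%.

26.9%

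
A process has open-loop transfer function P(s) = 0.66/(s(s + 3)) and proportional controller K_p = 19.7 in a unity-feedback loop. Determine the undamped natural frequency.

1 + K_p·P(s) = 0 gives s² + 3s + 13 = 0.
So ω_n² = 13 ⇒ ω_n = 3.606 rad/s, and ζ = 3/(2ω_n) = 0.416.

ω_n = 3.61 rad/s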